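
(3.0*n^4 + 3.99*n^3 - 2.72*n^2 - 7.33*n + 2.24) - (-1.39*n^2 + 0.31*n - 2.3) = 3.0*n^4 + 3.99*n^3 - 1.33*n^2 - 7.64*n + 4.54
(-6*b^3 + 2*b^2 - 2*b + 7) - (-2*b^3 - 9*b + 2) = -4*b^3 + 2*b^2 + 7*b + 5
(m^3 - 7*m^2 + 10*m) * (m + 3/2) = m^4 - 11*m^3/2 - m^2/2 + 15*m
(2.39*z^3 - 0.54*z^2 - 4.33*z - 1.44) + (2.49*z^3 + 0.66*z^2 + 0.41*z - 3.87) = 4.88*z^3 + 0.12*z^2 - 3.92*z - 5.31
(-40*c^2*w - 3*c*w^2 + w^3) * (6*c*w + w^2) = -240*c^3*w^2 - 58*c^2*w^3 + 3*c*w^4 + w^5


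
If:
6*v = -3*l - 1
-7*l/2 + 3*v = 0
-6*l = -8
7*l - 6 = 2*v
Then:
No Solution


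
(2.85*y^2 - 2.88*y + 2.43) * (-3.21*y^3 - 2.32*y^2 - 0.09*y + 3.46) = -9.1485*y^5 + 2.6328*y^4 - 1.3752*y^3 + 4.4826*y^2 - 10.1835*y + 8.4078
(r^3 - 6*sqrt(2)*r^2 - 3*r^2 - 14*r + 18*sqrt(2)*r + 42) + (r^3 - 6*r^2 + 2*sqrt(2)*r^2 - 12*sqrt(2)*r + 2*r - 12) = 2*r^3 - 9*r^2 - 4*sqrt(2)*r^2 - 12*r + 6*sqrt(2)*r + 30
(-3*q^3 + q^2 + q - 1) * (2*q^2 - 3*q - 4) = -6*q^5 + 11*q^4 + 11*q^3 - 9*q^2 - q + 4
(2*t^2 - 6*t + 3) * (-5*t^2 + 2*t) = -10*t^4 + 34*t^3 - 27*t^2 + 6*t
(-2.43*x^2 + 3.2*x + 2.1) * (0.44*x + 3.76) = -1.0692*x^3 - 7.7288*x^2 + 12.956*x + 7.896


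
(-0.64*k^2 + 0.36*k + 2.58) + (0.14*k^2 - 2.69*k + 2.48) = -0.5*k^2 - 2.33*k + 5.06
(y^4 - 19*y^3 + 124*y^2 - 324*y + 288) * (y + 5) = y^5 - 14*y^4 + 29*y^3 + 296*y^2 - 1332*y + 1440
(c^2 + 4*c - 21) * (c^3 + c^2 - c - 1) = c^5 + 5*c^4 - 18*c^3 - 26*c^2 + 17*c + 21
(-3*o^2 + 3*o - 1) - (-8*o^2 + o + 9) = 5*o^2 + 2*o - 10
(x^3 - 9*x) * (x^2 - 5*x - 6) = x^5 - 5*x^4 - 15*x^3 + 45*x^2 + 54*x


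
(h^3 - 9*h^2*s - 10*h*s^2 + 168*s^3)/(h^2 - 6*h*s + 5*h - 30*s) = (h^2 - 3*h*s - 28*s^2)/(h + 5)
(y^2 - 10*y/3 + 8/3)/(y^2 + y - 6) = (y - 4/3)/(y + 3)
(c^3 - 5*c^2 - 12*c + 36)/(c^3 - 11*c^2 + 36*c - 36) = (c + 3)/(c - 3)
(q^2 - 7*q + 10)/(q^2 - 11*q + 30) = (q - 2)/(q - 6)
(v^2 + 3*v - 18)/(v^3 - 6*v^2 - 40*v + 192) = (v - 3)/(v^2 - 12*v + 32)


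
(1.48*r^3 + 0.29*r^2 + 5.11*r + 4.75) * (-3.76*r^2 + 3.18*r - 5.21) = -5.5648*r^5 + 3.616*r^4 - 26.0022*r^3 - 3.1211*r^2 - 11.5181*r - 24.7475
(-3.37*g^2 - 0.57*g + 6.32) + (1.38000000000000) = -3.37*g^2 - 0.57*g + 7.7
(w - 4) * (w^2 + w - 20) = w^3 - 3*w^2 - 24*w + 80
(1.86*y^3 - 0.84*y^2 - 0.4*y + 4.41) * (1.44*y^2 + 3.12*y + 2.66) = 2.6784*y^5 + 4.5936*y^4 + 1.7508*y^3 + 2.868*y^2 + 12.6952*y + 11.7306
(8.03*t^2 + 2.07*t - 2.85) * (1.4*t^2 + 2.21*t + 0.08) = 11.242*t^4 + 20.6443*t^3 + 1.2271*t^2 - 6.1329*t - 0.228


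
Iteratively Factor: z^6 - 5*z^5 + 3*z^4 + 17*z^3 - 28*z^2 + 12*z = (z - 1)*(z^5 - 4*z^4 - z^3 + 16*z^2 - 12*z) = (z - 1)*(z + 2)*(z^4 - 6*z^3 + 11*z^2 - 6*z) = z*(z - 1)*(z + 2)*(z^3 - 6*z^2 + 11*z - 6) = z*(z - 1)^2*(z + 2)*(z^2 - 5*z + 6) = z*(z - 3)*(z - 1)^2*(z + 2)*(z - 2)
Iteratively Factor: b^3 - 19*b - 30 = (b - 5)*(b^2 + 5*b + 6) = (b - 5)*(b + 3)*(b + 2)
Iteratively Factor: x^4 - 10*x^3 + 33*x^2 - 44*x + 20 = (x - 2)*(x^3 - 8*x^2 + 17*x - 10) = (x - 2)*(x - 1)*(x^2 - 7*x + 10) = (x - 2)^2*(x - 1)*(x - 5)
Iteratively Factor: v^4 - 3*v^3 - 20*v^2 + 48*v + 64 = (v + 1)*(v^3 - 4*v^2 - 16*v + 64) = (v - 4)*(v + 1)*(v^2 - 16) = (v - 4)*(v + 1)*(v + 4)*(v - 4)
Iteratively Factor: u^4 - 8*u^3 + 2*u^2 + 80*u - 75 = (u + 3)*(u^3 - 11*u^2 + 35*u - 25) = (u - 1)*(u + 3)*(u^2 - 10*u + 25) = (u - 5)*(u - 1)*(u + 3)*(u - 5)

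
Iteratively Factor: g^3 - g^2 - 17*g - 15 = (g - 5)*(g^2 + 4*g + 3) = (g - 5)*(g + 1)*(g + 3)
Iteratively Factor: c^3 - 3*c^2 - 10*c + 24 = (c - 4)*(c^2 + c - 6) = (c - 4)*(c + 3)*(c - 2)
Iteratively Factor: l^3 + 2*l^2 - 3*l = (l)*(l^2 + 2*l - 3) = l*(l - 1)*(l + 3)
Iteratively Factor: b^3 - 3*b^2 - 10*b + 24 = (b - 2)*(b^2 - b - 12) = (b - 4)*(b - 2)*(b + 3)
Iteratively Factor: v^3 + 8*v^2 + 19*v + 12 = (v + 1)*(v^2 + 7*v + 12) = (v + 1)*(v + 3)*(v + 4)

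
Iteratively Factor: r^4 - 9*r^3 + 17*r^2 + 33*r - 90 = (r + 2)*(r^3 - 11*r^2 + 39*r - 45) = (r - 5)*(r + 2)*(r^2 - 6*r + 9) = (r - 5)*(r - 3)*(r + 2)*(r - 3)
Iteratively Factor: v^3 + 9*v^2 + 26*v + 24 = (v + 4)*(v^2 + 5*v + 6) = (v + 2)*(v + 4)*(v + 3)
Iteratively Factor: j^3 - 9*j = (j)*(j^2 - 9) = j*(j + 3)*(j - 3)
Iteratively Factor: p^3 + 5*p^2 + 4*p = (p + 1)*(p^2 + 4*p) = (p + 1)*(p + 4)*(p)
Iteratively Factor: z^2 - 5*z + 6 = (z - 2)*(z - 3)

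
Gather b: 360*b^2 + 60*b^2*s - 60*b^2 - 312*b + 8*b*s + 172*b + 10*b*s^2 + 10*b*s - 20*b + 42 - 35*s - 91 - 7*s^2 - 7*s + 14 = b^2*(60*s + 300) + b*(10*s^2 + 18*s - 160) - 7*s^2 - 42*s - 35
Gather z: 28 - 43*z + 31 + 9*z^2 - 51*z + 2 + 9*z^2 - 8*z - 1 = 18*z^2 - 102*z + 60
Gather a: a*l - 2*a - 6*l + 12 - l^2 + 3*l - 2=a*(l - 2) - l^2 - 3*l + 10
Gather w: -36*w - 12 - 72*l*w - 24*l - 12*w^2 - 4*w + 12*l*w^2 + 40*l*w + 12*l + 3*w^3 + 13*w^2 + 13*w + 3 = -12*l + 3*w^3 + w^2*(12*l + 1) + w*(-32*l - 27) - 9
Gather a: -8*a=-8*a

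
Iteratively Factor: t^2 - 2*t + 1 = (t - 1)*(t - 1)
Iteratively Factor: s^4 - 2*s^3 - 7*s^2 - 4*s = (s + 1)*(s^3 - 3*s^2 - 4*s) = s*(s + 1)*(s^2 - 3*s - 4) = s*(s - 4)*(s + 1)*(s + 1)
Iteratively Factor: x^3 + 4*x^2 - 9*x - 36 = (x + 3)*(x^2 + x - 12) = (x - 3)*(x + 3)*(x + 4)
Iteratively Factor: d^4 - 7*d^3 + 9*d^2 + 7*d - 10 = (d - 1)*(d^3 - 6*d^2 + 3*d + 10) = (d - 1)*(d + 1)*(d^2 - 7*d + 10) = (d - 5)*(d - 1)*(d + 1)*(d - 2)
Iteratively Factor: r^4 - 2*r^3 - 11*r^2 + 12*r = (r + 3)*(r^3 - 5*r^2 + 4*r) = (r - 1)*(r + 3)*(r^2 - 4*r) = (r - 4)*(r - 1)*(r + 3)*(r)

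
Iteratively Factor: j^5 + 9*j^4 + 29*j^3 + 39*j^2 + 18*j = (j + 2)*(j^4 + 7*j^3 + 15*j^2 + 9*j) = (j + 2)*(j + 3)*(j^3 + 4*j^2 + 3*j) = (j + 1)*(j + 2)*(j + 3)*(j^2 + 3*j) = (j + 1)*(j + 2)*(j + 3)^2*(j)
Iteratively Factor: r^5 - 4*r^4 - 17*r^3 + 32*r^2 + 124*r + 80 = (r - 5)*(r^4 + r^3 - 12*r^2 - 28*r - 16) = (r - 5)*(r + 2)*(r^3 - r^2 - 10*r - 8) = (r - 5)*(r - 4)*(r + 2)*(r^2 + 3*r + 2) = (r - 5)*(r - 4)*(r + 2)^2*(r + 1)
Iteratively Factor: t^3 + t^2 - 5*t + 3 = (t - 1)*(t^2 + 2*t - 3) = (t - 1)*(t + 3)*(t - 1)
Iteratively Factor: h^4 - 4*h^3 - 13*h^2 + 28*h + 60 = (h - 5)*(h^3 + h^2 - 8*h - 12) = (h - 5)*(h + 2)*(h^2 - h - 6) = (h - 5)*(h + 2)^2*(h - 3)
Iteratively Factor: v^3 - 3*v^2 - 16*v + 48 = (v + 4)*(v^2 - 7*v + 12) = (v - 4)*(v + 4)*(v - 3)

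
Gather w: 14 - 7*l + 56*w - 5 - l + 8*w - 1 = -8*l + 64*w + 8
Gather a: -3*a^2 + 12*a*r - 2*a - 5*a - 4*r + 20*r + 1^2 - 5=-3*a^2 + a*(12*r - 7) + 16*r - 4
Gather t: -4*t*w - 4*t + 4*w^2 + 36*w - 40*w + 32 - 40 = t*(-4*w - 4) + 4*w^2 - 4*w - 8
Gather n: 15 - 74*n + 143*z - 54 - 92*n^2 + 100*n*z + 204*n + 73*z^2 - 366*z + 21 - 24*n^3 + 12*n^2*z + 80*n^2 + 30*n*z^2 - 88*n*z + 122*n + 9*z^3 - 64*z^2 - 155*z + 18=-24*n^3 + n^2*(12*z - 12) + n*(30*z^2 + 12*z + 252) + 9*z^3 + 9*z^2 - 378*z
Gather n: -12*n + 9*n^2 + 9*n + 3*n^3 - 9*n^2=3*n^3 - 3*n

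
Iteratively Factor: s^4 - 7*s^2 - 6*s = (s + 1)*(s^3 - s^2 - 6*s) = (s + 1)*(s + 2)*(s^2 - 3*s) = s*(s + 1)*(s + 2)*(s - 3)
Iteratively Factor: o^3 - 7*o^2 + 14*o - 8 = (o - 1)*(o^2 - 6*o + 8) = (o - 4)*(o - 1)*(o - 2)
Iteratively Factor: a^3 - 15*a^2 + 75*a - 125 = (a - 5)*(a^2 - 10*a + 25) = (a - 5)^2*(a - 5)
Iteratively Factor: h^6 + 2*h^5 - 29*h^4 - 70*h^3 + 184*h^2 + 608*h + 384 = (h - 4)*(h^5 + 6*h^4 - 5*h^3 - 90*h^2 - 176*h - 96) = (h - 4)*(h + 1)*(h^4 + 5*h^3 - 10*h^2 - 80*h - 96) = (h - 4)^2*(h + 1)*(h^3 + 9*h^2 + 26*h + 24) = (h - 4)^2*(h + 1)*(h + 4)*(h^2 + 5*h + 6) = (h - 4)^2*(h + 1)*(h + 3)*(h + 4)*(h + 2)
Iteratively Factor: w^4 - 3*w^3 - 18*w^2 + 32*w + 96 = (w + 2)*(w^3 - 5*w^2 - 8*w + 48) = (w + 2)*(w + 3)*(w^2 - 8*w + 16) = (w - 4)*(w + 2)*(w + 3)*(w - 4)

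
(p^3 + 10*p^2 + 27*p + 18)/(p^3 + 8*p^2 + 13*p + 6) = (p + 3)/(p + 1)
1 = 1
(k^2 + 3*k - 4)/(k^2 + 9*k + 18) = (k^2 + 3*k - 4)/(k^2 + 9*k + 18)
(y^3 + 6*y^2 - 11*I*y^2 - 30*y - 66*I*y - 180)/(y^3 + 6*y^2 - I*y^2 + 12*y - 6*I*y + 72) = (y^2 - 11*I*y - 30)/(y^2 - I*y + 12)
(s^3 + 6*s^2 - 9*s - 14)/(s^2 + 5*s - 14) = s + 1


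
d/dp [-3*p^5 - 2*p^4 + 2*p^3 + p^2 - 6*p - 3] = -15*p^4 - 8*p^3 + 6*p^2 + 2*p - 6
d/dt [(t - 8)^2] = 2*t - 16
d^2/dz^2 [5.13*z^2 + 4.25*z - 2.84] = 10.2600000000000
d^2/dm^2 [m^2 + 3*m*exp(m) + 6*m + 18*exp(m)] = 3*m*exp(m) + 24*exp(m) + 2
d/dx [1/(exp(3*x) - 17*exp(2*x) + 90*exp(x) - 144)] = (-3*exp(2*x) + 34*exp(x) - 90)*exp(x)/(exp(3*x) - 17*exp(2*x) + 90*exp(x) - 144)^2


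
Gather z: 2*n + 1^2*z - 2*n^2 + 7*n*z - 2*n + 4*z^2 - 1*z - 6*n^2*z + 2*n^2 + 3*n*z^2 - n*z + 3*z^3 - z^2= 3*z^3 + z^2*(3*n + 3) + z*(-6*n^2 + 6*n)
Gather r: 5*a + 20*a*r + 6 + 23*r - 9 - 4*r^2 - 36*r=5*a - 4*r^2 + r*(20*a - 13) - 3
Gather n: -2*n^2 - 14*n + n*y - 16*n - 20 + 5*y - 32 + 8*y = -2*n^2 + n*(y - 30) + 13*y - 52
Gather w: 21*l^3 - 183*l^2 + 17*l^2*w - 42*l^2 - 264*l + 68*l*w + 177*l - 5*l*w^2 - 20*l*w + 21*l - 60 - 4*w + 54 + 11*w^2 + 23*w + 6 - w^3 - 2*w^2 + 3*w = 21*l^3 - 225*l^2 - 66*l - w^3 + w^2*(9 - 5*l) + w*(17*l^2 + 48*l + 22)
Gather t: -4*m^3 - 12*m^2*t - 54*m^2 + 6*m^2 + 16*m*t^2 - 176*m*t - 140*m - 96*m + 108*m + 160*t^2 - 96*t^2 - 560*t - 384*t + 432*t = -4*m^3 - 48*m^2 - 128*m + t^2*(16*m + 64) + t*(-12*m^2 - 176*m - 512)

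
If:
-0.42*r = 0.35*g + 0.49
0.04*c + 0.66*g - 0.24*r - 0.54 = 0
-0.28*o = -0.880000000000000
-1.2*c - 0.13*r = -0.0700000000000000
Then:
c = 0.21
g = 0.29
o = 3.14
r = -1.41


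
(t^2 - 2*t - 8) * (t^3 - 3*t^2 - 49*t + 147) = t^5 - 5*t^4 - 51*t^3 + 269*t^2 + 98*t - 1176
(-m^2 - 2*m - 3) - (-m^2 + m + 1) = -3*m - 4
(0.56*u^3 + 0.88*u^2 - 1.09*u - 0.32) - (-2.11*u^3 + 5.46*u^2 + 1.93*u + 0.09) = 2.67*u^3 - 4.58*u^2 - 3.02*u - 0.41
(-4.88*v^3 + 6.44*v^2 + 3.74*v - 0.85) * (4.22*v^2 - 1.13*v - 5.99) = -20.5936*v^5 + 32.6912*v^4 + 37.7368*v^3 - 46.3888*v^2 - 21.4421*v + 5.0915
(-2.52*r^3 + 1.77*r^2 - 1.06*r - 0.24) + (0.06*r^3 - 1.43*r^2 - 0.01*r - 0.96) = -2.46*r^3 + 0.34*r^2 - 1.07*r - 1.2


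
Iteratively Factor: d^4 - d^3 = (d)*(d^3 - d^2) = d^2*(d^2 - d) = d^2*(d - 1)*(d)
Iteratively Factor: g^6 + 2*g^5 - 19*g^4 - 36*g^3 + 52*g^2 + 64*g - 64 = (g + 4)*(g^5 - 2*g^4 - 11*g^3 + 8*g^2 + 20*g - 16) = (g + 2)*(g + 4)*(g^4 - 4*g^3 - 3*g^2 + 14*g - 8) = (g - 1)*(g + 2)*(g + 4)*(g^3 - 3*g^2 - 6*g + 8) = (g - 1)*(g + 2)^2*(g + 4)*(g^2 - 5*g + 4) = (g - 1)^2*(g + 2)^2*(g + 4)*(g - 4)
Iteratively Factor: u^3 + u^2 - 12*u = (u + 4)*(u^2 - 3*u) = u*(u + 4)*(u - 3)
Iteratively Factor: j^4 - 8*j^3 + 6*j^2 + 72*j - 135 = (j + 3)*(j^3 - 11*j^2 + 39*j - 45) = (j - 3)*(j + 3)*(j^2 - 8*j + 15) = (j - 3)^2*(j + 3)*(j - 5)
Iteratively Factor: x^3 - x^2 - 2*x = (x - 2)*(x^2 + x) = (x - 2)*(x + 1)*(x)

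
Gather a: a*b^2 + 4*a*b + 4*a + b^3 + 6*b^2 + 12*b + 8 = a*(b^2 + 4*b + 4) + b^3 + 6*b^2 + 12*b + 8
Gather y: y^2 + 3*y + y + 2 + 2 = y^2 + 4*y + 4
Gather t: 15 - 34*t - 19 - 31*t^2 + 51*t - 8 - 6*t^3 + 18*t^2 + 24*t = -6*t^3 - 13*t^2 + 41*t - 12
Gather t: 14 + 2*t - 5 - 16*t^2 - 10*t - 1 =-16*t^2 - 8*t + 8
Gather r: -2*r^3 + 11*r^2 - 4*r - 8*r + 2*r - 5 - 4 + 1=-2*r^3 + 11*r^2 - 10*r - 8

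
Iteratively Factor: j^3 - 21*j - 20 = (j - 5)*(j^2 + 5*j + 4) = (j - 5)*(j + 4)*(j + 1)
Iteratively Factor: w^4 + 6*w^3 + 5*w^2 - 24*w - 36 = (w + 3)*(w^3 + 3*w^2 - 4*w - 12) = (w + 3)^2*(w^2 - 4) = (w - 2)*(w + 3)^2*(w + 2)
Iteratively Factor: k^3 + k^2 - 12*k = (k - 3)*(k^2 + 4*k) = (k - 3)*(k + 4)*(k)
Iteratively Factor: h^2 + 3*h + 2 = (h + 2)*(h + 1)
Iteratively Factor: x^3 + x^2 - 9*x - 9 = (x + 3)*(x^2 - 2*x - 3) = (x + 1)*(x + 3)*(x - 3)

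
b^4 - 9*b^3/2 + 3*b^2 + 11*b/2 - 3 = (b - 3)*(b - 2)*(b - 1/2)*(b + 1)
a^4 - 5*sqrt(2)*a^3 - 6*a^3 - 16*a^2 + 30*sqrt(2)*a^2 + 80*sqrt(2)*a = a*(a - 8)*(a + 2)*(a - 5*sqrt(2))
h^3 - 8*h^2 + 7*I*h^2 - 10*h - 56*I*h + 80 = (h - 8)*(h + 2*I)*(h + 5*I)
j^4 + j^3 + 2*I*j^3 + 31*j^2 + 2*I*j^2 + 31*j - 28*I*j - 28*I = (j - 4*I)*(j + 7*I)*(-I*j - I)*(I*j + 1)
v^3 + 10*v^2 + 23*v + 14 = (v + 1)*(v + 2)*(v + 7)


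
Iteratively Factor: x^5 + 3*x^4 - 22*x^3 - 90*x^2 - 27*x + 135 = (x + 3)*(x^4 - 22*x^2 - 24*x + 45) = (x - 5)*(x + 3)*(x^3 + 5*x^2 + 3*x - 9) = (x - 5)*(x - 1)*(x + 3)*(x^2 + 6*x + 9) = (x - 5)*(x - 1)*(x + 3)^2*(x + 3)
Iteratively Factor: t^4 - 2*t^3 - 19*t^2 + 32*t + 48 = (t - 3)*(t^3 + t^2 - 16*t - 16) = (t - 4)*(t - 3)*(t^2 + 5*t + 4) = (t - 4)*(t - 3)*(t + 1)*(t + 4)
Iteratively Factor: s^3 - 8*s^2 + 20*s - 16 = (s - 2)*(s^2 - 6*s + 8) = (s - 2)^2*(s - 4)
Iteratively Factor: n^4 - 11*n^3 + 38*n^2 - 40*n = (n - 2)*(n^3 - 9*n^2 + 20*n) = (n - 5)*(n - 2)*(n^2 - 4*n) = (n - 5)*(n - 4)*(n - 2)*(n)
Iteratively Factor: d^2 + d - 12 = (d - 3)*(d + 4)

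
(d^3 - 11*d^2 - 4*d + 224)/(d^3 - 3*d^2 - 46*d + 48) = (d^2 - 3*d - 28)/(d^2 + 5*d - 6)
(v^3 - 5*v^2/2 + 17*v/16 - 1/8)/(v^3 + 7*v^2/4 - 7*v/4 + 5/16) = (4*v^2 - 9*v + 2)/(4*v^2 + 8*v - 5)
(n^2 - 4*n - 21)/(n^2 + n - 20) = (n^2 - 4*n - 21)/(n^2 + n - 20)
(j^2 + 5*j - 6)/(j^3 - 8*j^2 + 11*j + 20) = (j^2 + 5*j - 6)/(j^3 - 8*j^2 + 11*j + 20)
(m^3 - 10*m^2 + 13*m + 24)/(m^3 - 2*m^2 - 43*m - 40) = (m - 3)/(m + 5)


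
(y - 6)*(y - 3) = y^2 - 9*y + 18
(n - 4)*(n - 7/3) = n^2 - 19*n/3 + 28/3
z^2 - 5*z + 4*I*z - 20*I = (z - 5)*(z + 4*I)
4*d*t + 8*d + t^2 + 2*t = (4*d + t)*(t + 2)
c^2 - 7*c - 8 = (c - 8)*(c + 1)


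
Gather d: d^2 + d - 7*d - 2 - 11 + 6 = d^2 - 6*d - 7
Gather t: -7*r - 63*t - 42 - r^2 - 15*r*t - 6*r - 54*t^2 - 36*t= -r^2 - 13*r - 54*t^2 + t*(-15*r - 99) - 42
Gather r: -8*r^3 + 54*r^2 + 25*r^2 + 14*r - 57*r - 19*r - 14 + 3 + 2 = -8*r^3 + 79*r^2 - 62*r - 9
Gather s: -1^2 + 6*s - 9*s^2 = -9*s^2 + 6*s - 1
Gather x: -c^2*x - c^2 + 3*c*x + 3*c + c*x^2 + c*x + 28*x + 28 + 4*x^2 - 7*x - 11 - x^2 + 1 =-c^2 + 3*c + x^2*(c + 3) + x*(-c^2 + 4*c + 21) + 18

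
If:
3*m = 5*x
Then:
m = 5*x/3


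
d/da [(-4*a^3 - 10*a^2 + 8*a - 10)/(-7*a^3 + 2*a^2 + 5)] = 2*(-39*a^4 + 56*a^3 - 143*a^2 - 30*a + 20)/(49*a^6 - 28*a^5 + 4*a^4 - 70*a^3 + 20*a^2 + 25)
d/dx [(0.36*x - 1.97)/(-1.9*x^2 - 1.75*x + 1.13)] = (0.684*x^2 - 7.486*x - 3.0407)/(3.61*x^4 + 6.65*x^3 - 1.2315*x^2 - 3.955*x + 1.2769)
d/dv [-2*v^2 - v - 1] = -4*v - 1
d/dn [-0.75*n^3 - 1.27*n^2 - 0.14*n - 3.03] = -2.25*n^2 - 2.54*n - 0.14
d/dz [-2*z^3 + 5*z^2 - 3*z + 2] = -6*z^2 + 10*z - 3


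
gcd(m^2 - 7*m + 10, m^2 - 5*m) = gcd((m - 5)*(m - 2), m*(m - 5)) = m - 5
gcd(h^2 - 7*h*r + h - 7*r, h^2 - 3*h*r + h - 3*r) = h + 1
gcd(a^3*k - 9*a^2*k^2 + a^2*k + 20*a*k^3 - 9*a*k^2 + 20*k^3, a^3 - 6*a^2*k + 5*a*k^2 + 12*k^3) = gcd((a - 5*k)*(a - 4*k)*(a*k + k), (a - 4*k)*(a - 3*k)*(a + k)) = a - 4*k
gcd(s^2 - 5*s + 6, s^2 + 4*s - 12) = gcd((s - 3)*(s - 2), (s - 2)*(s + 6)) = s - 2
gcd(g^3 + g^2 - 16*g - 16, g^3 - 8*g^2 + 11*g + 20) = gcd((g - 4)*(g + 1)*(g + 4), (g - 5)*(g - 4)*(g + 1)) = g^2 - 3*g - 4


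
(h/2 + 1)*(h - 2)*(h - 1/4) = h^3/2 - h^2/8 - 2*h + 1/2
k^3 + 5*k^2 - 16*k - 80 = (k - 4)*(k + 4)*(k + 5)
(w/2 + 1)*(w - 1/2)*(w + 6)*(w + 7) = w^4/2 + 29*w^3/4 + 121*w^2/4 + 25*w - 21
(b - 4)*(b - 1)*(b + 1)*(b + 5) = b^4 + b^3 - 21*b^2 - b + 20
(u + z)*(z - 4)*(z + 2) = u*z^2 - 2*u*z - 8*u + z^3 - 2*z^2 - 8*z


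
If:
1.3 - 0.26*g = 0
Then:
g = 5.00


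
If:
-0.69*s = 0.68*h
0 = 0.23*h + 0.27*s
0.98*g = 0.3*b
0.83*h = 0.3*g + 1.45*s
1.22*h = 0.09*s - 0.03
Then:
No Solution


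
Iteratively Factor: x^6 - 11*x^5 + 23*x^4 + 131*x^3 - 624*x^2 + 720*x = (x - 4)*(x^5 - 7*x^4 - 5*x^3 + 111*x^2 - 180*x) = (x - 4)*(x - 3)*(x^4 - 4*x^3 - 17*x^2 + 60*x) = (x - 4)*(x - 3)^2*(x^3 - x^2 - 20*x) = (x - 5)*(x - 4)*(x - 3)^2*(x^2 + 4*x) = (x - 5)*(x - 4)*(x - 3)^2*(x + 4)*(x)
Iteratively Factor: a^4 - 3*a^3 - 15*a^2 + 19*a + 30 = (a - 2)*(a^3 - a^2 - 17*a - 15) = (a - 5)*(a - 2)*(a^2 + 4*a + 3) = (a - 5)*(a - 2)*(a + 1)*(a + 3)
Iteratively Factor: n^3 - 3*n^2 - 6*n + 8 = (n - 1)*(n^2 - 2*n - 8) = (n - 4)*(n - 1)*(n + 2)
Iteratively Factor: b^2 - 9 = (b - 3)*(b + 3)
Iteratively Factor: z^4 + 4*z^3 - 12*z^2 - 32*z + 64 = (z - 2)*(z^3 + 6*z^2 - 32) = (z - 2)*(z + 4)*(z^2 + 2*z - 8) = (z - 2)^2*(z + 4)*(z + 4)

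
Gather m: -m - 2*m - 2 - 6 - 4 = -3*m - 12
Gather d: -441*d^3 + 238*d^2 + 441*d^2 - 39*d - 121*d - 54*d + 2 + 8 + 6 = -441*d^3 + 679*d^2 - 214*d + 16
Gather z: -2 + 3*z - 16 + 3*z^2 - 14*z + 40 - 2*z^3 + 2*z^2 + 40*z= -2*z^3 + 5*z^2 + 29*z + 22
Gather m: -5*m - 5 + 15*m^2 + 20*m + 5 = 15*m^2 + 15*m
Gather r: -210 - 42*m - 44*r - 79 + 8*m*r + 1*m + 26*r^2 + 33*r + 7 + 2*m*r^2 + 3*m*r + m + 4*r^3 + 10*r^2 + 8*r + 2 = -40*m + 4*r^3 + r^2*(2*m + 36) + r*(11*m - 3) - 280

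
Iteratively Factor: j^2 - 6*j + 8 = (j - 4)*(j - 2)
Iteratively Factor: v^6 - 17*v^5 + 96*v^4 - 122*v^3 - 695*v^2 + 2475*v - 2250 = (v + 3)*(v^5 - 20*v^4 + 156*v^3 - 590*v^2 + 1075*v - 750) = (v - 5)*(v + 3)*(v^4 - 15*v^3 + 81*v^2 - 185*v + 150) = (v - 5)^2*(v + 3)*(v^3 - 10*v^2 + 31*v - 30) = (v - 5)^2*(v - 2)*(v + 3)*(v^2 - 8*v + 15) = (v - 5)^2*(v - 3)*(v - 2)*(v + 3)*(v - 5)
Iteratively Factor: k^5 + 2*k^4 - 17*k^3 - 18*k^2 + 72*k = (k + 4)*(k^4 - 2*k^3 - 9*k^2 + 18*k) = k*(k + 4)*(k^3 - 2*k^2 - 9*k + 18) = k*(k - 3)*(k + 4)*(k^2 + k - 6) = k*(k - 3)*(k + 3)*(k + 4)*(k - 2)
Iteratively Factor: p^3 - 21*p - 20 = (p + 4)*(p^2 - 4*p - 5) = (p + 1)*(p + 4)*(p - 5)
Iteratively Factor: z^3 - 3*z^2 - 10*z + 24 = (z + 3)*(z^2 - 6*z + 8) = (z - 4)*(z + 3)*(z - 2)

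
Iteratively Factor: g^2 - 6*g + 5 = (g - 5)*(g - 1)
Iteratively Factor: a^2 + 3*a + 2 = (a + 1)*(a + 2)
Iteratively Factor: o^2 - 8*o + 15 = (o - 3)*(o - 5)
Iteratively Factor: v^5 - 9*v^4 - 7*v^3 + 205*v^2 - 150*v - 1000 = (v + 4)*(v^4 - 13*v^3 + 45*v^2 + 25*v - 250) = (v + 2)*(v + 4)*(v^3 - 15*v^2 + 75*v - 125) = (v - 5)*(v + 2)*(v + 4)*(v^2 - 10*v + 25) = (v - 5)^2*(v + 2)*(v + 4)*(v - 5)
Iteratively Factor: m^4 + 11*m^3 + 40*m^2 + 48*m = (m)*(m^3 + 11*m^2 + 40*m + 48) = m*(m + 4)*(m^2 + 7*m + 12) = m*(m + 3)*(m + 4)*(m + 4)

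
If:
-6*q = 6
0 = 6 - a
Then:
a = 6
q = -1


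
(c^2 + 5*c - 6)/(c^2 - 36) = (c - 1)/(c - 6)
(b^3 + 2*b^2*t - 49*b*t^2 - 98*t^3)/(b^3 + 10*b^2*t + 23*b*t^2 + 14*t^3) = (b - 7*t)/(b + t)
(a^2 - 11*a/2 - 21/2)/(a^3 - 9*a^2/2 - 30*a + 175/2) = (2*a + 3)/(2*a^2 + 5*a - 25)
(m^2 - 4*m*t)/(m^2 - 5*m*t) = (m - 4*t)/(m - 5*t)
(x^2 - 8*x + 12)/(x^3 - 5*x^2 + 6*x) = (x - 6)/(x*(x - 3))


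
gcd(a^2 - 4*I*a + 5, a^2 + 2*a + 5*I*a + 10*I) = 1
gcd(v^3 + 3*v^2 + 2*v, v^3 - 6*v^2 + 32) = v + 2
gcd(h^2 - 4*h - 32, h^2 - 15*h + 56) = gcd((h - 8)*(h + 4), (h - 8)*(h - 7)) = h - 8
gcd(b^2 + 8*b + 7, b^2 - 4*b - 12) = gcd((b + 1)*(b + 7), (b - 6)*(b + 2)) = 1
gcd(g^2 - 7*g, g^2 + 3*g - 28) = 1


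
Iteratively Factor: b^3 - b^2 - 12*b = (b)*(b^2 - b - 12) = b*(b - 4)*(b + 3)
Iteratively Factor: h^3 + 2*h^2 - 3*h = (h + 3)*(h^2 - h) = (h - 1)*(h + 3)*(h)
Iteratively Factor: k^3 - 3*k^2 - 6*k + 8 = (k - 4)*(k^2 + k - 2) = (k - 4)*(k - 1)*(k + 2)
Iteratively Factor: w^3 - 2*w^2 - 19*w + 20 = (w - 1)*(w^2 - w - 20) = (w - 1)*(w + 4)*(w - 5)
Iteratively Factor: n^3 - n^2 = (n)*(n^2 - n) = n^2*(n - 1)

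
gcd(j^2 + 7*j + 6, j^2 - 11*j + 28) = 1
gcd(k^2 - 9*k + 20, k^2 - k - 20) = k - 5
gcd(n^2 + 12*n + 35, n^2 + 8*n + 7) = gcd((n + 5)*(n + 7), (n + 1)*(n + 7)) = n + 7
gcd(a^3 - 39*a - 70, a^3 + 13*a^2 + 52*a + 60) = a^2 + 7*a + 10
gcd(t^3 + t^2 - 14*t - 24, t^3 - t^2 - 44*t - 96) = t + 3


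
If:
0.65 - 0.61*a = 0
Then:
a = 1.07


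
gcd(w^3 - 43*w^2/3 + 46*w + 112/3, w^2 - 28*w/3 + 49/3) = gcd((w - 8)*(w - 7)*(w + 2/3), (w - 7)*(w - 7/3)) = w - 7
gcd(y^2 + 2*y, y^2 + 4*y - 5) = 1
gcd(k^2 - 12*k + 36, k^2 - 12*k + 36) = k^2 - 12*k + 36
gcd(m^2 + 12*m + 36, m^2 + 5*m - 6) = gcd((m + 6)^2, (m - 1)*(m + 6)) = m + 6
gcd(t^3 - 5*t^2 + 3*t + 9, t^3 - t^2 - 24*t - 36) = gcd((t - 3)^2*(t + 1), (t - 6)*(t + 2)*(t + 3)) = 1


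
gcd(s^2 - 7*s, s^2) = s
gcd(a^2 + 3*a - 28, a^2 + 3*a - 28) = a^2 + 3*a - 28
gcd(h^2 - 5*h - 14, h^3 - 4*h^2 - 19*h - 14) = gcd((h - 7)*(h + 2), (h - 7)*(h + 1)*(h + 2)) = h^2 - 5*h - 14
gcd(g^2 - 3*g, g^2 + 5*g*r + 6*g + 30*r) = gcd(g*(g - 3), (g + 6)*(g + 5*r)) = 1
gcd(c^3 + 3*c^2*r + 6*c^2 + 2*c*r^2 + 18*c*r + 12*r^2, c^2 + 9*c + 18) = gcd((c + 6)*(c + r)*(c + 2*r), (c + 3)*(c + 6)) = c + 6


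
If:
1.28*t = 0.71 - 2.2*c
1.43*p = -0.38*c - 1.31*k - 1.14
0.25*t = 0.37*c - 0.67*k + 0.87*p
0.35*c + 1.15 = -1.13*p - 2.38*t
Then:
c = 0.49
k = -0.38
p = -0.58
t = -0.28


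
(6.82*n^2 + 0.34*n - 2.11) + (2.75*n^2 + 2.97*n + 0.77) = 9.57*n^2 + 3.31*n - 1.34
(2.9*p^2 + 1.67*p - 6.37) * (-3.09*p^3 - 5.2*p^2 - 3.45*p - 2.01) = -8.961*p^5 - 20.2403*p^4 + 0.994299999999999*p^3 + 21.5335*p^2 + 18.6198*p + 12.8037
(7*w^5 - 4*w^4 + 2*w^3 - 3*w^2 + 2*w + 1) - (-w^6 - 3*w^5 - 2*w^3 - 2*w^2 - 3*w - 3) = w^6 + 10*w^5 - 4*w^4 + 4*w^3 - w^2 + 5*w + 4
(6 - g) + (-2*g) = 6 - 3*g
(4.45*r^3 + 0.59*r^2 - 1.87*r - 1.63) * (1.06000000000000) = 4.717*r^3 + 0.6254*r^2 - 1.9822*r - 1.7278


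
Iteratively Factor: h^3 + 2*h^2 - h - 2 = (h + 1)*(h^2 + h - 2) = (h - 1)*(h + 1)*(h + 2)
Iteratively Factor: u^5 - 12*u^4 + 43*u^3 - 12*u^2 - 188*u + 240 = (u - 2)*(u^4 - 10*u^3 + 23*u^2 + 34*u - 120) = (u - 4)*(u - 2)*(u^3 - 6*u^2 - u + 30) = (u - 5)*(u - 4)*(u - 2)*(u^2 - u - 6) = (u - 5)*(u - 4)*(u - 2)*(u + 2)*(u - 3)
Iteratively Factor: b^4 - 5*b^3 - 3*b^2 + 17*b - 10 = (b - 1)*(b^3 - 4*b^2 - 7*b + 10) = (b - 1)*(b + 2)*(b^2 - 6*b + 5) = (b - 1)^2*(b + 2)*(b - 5)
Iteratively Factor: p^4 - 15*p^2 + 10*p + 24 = (p - 2)*(p^3 + 2*p^2 - 11*p - 12) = (p - 2)*(p + 1)*(p^2 + p - 12) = (p - 3)*(p - 2)*(p + 1)*(p + 4)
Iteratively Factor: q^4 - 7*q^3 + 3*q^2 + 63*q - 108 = (q - 3)*(q^3 - 4*q^2 - 9*q + 36) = (q - 3)*(q + 3)*(q^2 - 7*q + 12) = (q - 4)*(q - 3)*(q + 3)*(q - 3)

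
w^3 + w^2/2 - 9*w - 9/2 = (w - 3)*(w + 1/2)*(w + 3)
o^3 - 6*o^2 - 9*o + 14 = (o - 7)*(o - 1)*(o + 2)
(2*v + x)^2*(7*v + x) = 28*v^3 + 32*v^2*x + 11*v*x^2 + x^3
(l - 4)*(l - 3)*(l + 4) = l^3 - 3*l^2 - 16*l + 48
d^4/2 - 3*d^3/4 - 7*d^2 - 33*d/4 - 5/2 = (d/2 + 1)*(d - 5)*(d + 1/2)*(d + 1)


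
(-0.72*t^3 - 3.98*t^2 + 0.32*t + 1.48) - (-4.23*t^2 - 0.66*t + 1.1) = -0.72*t^3 + 0.25*t^2 + 0.98*t + 0.38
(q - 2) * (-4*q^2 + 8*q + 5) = -4*q^3 + 16*q^2 - 11*q - 10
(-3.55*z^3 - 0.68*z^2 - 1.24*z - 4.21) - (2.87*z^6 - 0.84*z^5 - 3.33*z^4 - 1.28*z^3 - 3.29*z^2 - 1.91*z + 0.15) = -2.87*z^6 + 0.84*z^5 + 3.33*z^4 - 2.27*z^3 + 2.61*z^2 + 0.67*z - 4.36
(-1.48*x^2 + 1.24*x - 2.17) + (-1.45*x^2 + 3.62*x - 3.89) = -2.93*x^2 + 4.86*x - 6.06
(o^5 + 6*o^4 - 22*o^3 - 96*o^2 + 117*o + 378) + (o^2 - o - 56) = o^5 + 6*o^4 - 22*o^3 - 95*o^2 + 116*o + 322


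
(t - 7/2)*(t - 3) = t^2 - 13*t/2 + 21/2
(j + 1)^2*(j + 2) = j^3 + 4*j^2 + 5*j + 2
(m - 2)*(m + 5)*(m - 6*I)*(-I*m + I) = -I*m^4 - 6*m^3 - 2*I*m^3 - 12*m^2 + 13*I*m^2 + 78*m - 10*I*m - 60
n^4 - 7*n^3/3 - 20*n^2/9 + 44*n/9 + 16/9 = (n - 2)^2*(n + 1/3)*(n + 4/3)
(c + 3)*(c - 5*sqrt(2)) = c^2 - 5*sqrt(2)*c + 3*c - 15*sqrt(2)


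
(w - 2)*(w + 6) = w^2 + 4*w - 12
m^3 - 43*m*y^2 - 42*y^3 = (m - 7*y)*(m + y)*(m + 6*y)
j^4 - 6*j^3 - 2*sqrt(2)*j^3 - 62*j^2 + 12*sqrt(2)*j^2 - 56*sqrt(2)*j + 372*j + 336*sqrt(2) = (j - 6)*(j - 7*sqrt(2))*(j + sqrt(2))*(j + 4*sqrt(2))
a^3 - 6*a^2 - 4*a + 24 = (a - 6)*(a - 2)*(a + 2)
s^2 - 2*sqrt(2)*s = s*(s - 2*sqrt(2))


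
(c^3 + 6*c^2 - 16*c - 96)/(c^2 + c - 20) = (c^2 + 10*c + 24)/(c + 5)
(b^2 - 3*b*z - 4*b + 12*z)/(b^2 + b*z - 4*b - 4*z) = (b - 3*z)/(b + z)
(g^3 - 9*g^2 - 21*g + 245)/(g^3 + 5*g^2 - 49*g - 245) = (g - 7)/(g + 7)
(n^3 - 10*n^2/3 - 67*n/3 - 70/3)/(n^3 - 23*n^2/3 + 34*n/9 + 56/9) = 3*(3*n^2 + 11*n + 10)/(9*n^2 - 6*n - 8)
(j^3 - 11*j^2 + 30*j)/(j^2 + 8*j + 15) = j*(j^2 - 11*j + 30)/(j^2 + 8*j + 15)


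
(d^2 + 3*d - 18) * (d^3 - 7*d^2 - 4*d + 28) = d^5 - 4*d^4 - 43*d^3 + 142*d^2 + 156*d - 504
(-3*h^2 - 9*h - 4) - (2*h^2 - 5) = -5*h^2 - 9*h + 1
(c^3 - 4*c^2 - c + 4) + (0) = c^3 - 4*c^2 - c + 4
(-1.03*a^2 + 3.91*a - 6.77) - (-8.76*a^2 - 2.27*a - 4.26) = 7.73*a^2 + 6.18*a - 2.51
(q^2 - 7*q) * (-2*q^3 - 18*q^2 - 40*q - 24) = -2*q^5 - 4*q^4 + 86*q^3 + 256*q^2 + 168*q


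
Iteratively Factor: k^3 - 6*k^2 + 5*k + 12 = (k + 1)*(k^2 - 7*k + 12) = (k - 4)*(k + 1)*(k - 3)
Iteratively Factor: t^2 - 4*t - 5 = (t - 5)*(t + 1)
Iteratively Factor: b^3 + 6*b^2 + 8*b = (b)*(b^2 + 6*b + 8) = b*(b + 4)*(b + 2)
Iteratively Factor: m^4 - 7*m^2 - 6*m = (m + 2)*(m^3 - 2*m^2 - 3*m) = m*(m + 2)*(m^2 - 2*m - 3) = m*(m - 3)*(m + 2)*(m + 1)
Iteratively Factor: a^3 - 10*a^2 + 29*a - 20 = (a - 5)*(a^2 - 5*a + 4) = (a - 5)*(a - 1)*(a - 4)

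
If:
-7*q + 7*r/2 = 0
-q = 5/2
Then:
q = -5/2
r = -5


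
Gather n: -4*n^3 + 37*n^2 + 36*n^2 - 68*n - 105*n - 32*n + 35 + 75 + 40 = -4*n^3 + 73*n^2 - 205*n + 150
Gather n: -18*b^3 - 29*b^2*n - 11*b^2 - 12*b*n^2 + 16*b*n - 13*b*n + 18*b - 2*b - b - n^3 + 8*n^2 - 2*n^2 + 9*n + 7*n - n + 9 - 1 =-18*b^3 - 11*b^2 + 15*b - n^3 + n^2*(6 - 12*b) + n*(-29*b^2 + 3*b + 15) + 8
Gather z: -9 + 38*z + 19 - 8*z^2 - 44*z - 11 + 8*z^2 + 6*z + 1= 0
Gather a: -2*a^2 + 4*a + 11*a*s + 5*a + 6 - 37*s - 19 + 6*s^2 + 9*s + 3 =-2*a^2 + a*(11*s + 9) + 6*s^2 - 28*s - 10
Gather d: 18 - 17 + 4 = 5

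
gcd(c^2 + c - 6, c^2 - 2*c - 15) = c + 3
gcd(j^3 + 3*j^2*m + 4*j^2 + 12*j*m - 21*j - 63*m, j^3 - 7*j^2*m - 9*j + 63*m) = j - 3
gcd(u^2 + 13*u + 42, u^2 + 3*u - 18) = u + 6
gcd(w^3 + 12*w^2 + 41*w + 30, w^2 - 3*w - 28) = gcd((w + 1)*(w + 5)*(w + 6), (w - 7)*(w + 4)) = 1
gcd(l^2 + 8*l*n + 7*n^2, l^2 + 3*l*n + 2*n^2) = l + n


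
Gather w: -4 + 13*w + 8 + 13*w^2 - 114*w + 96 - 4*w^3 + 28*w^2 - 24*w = -4*w^3 + 41*w^2 - 125*w + 100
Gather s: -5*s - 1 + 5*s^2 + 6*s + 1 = 5*s^2 + s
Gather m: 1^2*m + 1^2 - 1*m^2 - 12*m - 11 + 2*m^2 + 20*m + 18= m^2 + 9*m + 8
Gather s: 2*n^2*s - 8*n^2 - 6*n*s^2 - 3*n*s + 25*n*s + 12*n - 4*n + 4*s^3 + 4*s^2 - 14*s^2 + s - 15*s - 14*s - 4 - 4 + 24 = -8*n^2 + 8*n + 4*s^3 + s^2*(-6*n - 10) + s*(2*n^2 + 22*n - 28) + 16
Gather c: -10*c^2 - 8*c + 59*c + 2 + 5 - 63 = -10*c^2 + 51*c - 56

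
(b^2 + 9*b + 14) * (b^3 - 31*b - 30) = b^5 + 9*b^4 - 17*b^3 - 309*b^2 - 704*b - 420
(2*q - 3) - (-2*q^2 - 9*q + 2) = 2*q^2 + 11*q - 5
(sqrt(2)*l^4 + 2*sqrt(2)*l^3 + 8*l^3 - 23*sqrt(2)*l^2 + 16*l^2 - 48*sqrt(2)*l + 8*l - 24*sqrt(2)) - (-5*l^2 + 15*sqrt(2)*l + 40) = sqrt(2)*l^4 + 2*sqrt(2)*l^3 + 8*l^3 - 23*sqrt(2)*l^2 + 21*l^2 - 63*sqrt(2)*l + 8*l - 40 - 24*sqrt(2)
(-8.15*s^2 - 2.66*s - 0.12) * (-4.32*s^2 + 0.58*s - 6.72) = 35.208*s^4 + 6.7642*s^3 + 53.7436*s^2 + 17.8056*s + 0.8064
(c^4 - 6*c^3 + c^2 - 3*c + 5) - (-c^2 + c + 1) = c^4 - 6*c^3 + 2*c^2 - 4*c + 4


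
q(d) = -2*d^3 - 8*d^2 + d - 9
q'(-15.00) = -1109.00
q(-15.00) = 4926.00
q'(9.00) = -629.00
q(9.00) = -2106.00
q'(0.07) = -0.15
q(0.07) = -8.97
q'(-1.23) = 11.60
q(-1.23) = -18.61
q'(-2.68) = 0.79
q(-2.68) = -30.64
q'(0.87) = -17.46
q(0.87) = -15.50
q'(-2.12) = 7.95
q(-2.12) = -28.02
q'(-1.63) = 11.14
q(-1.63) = -23.22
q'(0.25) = -3.38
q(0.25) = -9.28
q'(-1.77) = 10.52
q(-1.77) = -24.74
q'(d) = -6*d^2 - 16*d + 1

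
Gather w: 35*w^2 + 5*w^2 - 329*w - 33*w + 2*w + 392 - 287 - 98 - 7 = 40*w^2 - 360*w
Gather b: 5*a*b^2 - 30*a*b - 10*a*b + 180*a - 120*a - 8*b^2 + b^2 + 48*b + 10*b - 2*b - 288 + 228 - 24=60*a + b^2*(5*a - 7) + b*(56 - 40*a) - 84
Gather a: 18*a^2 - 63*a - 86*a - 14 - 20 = 18*a^2 - 149*a - 34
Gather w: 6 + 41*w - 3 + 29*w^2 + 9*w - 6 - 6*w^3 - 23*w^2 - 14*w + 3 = -6*w^3 + 6*w^2 + 36*w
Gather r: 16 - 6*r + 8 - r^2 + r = -r^2 - 5*r + 24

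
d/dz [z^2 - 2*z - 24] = 2*z - 2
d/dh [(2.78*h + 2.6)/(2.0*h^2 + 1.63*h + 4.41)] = (-5.56*h^2 - 10.4*h + 8.0218)/(4.0*h^4 + 6.52*h^3 + 20.2969*h^2 + 14.3766*h + 19.4481)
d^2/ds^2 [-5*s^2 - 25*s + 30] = -10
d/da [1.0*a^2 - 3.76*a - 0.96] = 2.0*a - 3.76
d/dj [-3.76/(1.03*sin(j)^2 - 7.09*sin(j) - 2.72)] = (7.7456*sin(j) - 26.6584)*cos(j)/(-1.03*sin(j)^2 + 7.09*sin(j) + 2.72)^2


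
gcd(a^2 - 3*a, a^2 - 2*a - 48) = 1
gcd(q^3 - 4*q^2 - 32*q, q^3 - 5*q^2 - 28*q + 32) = q^2 - 4*q - 32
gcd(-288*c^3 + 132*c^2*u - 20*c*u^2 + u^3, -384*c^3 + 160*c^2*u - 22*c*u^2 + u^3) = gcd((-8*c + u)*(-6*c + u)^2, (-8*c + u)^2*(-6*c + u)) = 48*c^2 - 14*c*u + u^2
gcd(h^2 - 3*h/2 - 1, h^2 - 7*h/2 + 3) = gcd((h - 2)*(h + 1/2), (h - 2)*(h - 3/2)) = h - 2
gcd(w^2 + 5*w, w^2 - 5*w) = w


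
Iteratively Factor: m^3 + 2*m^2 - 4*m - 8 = (m + 2)*(m^2 - 4) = (m + 2)^2*(m - 2)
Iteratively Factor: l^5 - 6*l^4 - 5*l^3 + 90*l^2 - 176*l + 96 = (l - 4)*(l^4 - 2*l^3 - 13*l^2 + 38*l - 24) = (l - 4)*(l - 1)*(l^3 - l^2 - 14*l + 24) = (l - 4)*(l - 3)*(l - 1)*(l^2 + 2*l - 8) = (l - 4)*(l - 3)*(l - 1)*(l + 4)*(l - 2)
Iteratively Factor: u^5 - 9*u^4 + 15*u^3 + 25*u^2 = (u + 1)*(u^4 - 10*u^3 + 25*u^2) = u*(u + 1)*(u^3 - 10*u^2 + 25*u) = u*(u - 5)*(u + 1)*(u^2 - 5*u) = u^2*(u - 5)*(u + 1)*(u - 5)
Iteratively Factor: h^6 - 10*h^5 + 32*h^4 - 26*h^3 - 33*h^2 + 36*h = (h - 3)*(h^5 - 7*h^4 + 11*h^3 + 7*h^2 - 12*h) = h*(h - 3)*(h^4 - 7*h^3 + 11*h^2 + 7*h - 12) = h*(h - 3)*(h - 1)*(h^3 - 6*h^2 + 5*h + 12) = h*(h - 3)*(h - 1)*(h + 1)*(h^2 - 7*h + 12) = h*(h - 4)*(h - 3)*(h - 1)*(h + 1)*(h - 3)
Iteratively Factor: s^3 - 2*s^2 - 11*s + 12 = (s - 4)*(s^2 + 2*s - 3) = (s - 4)*(s - 1)*(s + 3)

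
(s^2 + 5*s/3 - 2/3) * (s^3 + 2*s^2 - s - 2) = s^5 + 11*s^4/3 + 5*s^3/3 - 5*s^2 - 8*s/3 + 4/3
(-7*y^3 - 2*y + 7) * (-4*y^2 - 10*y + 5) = 28*y^5 + 70*y^4 - 27*y^3 - 8*y^2 - 80*y + 35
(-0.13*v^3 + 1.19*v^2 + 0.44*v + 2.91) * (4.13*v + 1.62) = -0.5369*v^4 + 4.7041*v^3 + 3.745*v^2 + 12.7311*v + 4.7142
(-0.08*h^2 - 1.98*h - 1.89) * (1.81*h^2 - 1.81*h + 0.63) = -0.1448*h^4 - 3.439*h^3 + 0.1125*h^2 + 2.1735*h - 1.1907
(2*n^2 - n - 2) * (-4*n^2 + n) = -8*n^4 + 6*n^3 + 7*n^2 - 2*n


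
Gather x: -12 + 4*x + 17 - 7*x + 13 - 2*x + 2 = 20 - 5*x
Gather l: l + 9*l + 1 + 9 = 10*l + 10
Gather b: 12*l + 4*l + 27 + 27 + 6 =16*l + 60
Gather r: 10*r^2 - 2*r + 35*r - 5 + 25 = 10*r^2 + 33*r + 20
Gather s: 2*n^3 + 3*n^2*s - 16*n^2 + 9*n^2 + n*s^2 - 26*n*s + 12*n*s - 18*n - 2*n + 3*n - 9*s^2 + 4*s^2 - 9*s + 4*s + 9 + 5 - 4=2*n^3 - 7*n^2 - 17*n + s^2*(n - 5) + s*(3*n^2 - 14*n - 5) + 10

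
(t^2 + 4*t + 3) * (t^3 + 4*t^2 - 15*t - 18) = t^5 + 8*t^4 + 4*t^3 - 66*t^2 - 117*t - 54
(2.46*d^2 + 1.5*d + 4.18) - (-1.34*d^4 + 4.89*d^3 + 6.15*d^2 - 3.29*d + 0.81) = 1.34*d^4 - 4.89*d^3 - 3.69*d^2 + 4.79*d + 3.37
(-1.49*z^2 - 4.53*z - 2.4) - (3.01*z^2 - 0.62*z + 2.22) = -4.5*z^2 - 3.91*z - 4.62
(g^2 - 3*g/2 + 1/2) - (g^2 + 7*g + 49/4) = -17*g/2 - 47/4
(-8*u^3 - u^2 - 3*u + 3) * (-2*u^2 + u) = 16*u^5 - 6*u^4 + 5*u^3 - 9*u^2 + 3*u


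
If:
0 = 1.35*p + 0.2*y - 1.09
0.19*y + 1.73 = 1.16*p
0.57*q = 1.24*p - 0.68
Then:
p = 1.13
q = 1.27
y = -2.19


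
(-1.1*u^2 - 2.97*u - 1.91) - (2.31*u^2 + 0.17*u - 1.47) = -3.41*u^2 - 3.14*u - 0.44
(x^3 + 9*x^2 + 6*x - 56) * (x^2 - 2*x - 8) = x^5 + 7*x^4 - 20*x^3 - 140*x^2 + 64*x + 448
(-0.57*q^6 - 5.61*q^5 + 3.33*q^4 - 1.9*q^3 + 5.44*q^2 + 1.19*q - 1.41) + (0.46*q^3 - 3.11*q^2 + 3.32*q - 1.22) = -0.57*q^6 - 5.61*q^5 + 3.33*q^4 - 1.44*q^3 + 2.33*q^2 + 4.51*q - 2.63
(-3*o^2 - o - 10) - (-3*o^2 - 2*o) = o - 10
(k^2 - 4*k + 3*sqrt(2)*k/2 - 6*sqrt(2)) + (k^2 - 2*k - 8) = 2*k^2 - 6*k + 3*sqrt(2)*k/2 - 6*sqrt(2) - 8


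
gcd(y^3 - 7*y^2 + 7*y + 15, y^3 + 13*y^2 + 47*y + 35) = y + 1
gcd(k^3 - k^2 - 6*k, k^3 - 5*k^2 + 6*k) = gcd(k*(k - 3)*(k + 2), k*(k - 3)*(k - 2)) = k^2 - 3*k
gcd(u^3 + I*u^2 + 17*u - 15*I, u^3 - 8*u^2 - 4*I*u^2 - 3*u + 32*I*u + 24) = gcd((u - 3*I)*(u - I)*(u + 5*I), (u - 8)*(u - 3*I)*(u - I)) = u^2 - 4*I*u - 3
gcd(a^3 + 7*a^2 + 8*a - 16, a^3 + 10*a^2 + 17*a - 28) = a^2 + 3*a - 4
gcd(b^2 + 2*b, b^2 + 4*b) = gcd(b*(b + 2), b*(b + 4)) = b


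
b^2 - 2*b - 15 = (b - 5)*(b + 3)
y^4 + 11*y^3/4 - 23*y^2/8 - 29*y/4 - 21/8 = (y - 7/4)*(y + 1/2)*(y + 1)*(y + 3)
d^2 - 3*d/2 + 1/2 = (d - 1)*(d - 1/2)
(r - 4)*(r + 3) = r^2 - r - 12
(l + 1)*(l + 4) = l^2 + 5*l + 4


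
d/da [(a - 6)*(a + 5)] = 2*a - 1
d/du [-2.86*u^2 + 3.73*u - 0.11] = 3.73 - 5.72*u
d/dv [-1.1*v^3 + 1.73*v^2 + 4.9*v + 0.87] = -3.3*v^2 + 3.46*v + 4.9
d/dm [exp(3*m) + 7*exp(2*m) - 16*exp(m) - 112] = (3*exp(2*m) + 14*exp(m) - 16)*exp(m)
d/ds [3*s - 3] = 3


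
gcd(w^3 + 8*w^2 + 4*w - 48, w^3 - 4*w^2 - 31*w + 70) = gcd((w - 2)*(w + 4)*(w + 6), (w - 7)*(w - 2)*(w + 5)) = w - 2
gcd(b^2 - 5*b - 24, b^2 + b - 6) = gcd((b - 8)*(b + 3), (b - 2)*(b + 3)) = b + 3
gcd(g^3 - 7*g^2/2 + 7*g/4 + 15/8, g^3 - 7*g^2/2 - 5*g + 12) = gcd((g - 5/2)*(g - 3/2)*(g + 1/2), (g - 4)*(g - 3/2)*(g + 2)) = g - 3/2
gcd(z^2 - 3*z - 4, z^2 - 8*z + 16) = z - 4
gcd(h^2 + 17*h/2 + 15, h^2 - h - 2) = 1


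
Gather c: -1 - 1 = -2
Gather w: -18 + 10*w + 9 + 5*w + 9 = 15*w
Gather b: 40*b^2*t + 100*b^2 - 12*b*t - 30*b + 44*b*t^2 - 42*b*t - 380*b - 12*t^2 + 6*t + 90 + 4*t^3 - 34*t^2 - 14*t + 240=b^2*(40*t + 100) + b*(44*t^2 - 54*t - 410) + 4*t^3 - 46*t^2 - 8*t + 330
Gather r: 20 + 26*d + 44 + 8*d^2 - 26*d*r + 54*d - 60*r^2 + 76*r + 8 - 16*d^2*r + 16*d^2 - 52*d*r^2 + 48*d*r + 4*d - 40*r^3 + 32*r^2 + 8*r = 24*d^2 + 84*d - 40*r^3 + r^2*(-52*d - 28) + r*(-16*d^2 + 22*d + 84) + 72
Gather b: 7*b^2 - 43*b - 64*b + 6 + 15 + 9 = 7*b^2 - 107*b + 30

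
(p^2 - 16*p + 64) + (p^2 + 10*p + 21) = 2*p^2 - 6*p + 85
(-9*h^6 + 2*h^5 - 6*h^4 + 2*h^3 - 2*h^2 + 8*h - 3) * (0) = 0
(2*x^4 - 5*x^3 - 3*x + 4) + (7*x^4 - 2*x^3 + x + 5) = 9*x^4 - 7*x^3 - 2*x + 9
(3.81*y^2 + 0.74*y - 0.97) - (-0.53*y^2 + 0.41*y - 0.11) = 4.34*y^2 + 0.33*y - 0.86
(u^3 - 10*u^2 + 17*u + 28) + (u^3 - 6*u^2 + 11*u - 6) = 2*u^3 - 16*u^2 + 28*u + 22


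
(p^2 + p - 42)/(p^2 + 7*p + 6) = (p^2 + p - 42)/(p^2 + 7*p + 6)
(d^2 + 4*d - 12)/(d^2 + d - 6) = (d + 6)/(d + 3)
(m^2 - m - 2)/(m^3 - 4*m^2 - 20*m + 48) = (m + 1)/(m^2 - 2*m - 24)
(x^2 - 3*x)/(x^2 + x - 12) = x/(x + 4)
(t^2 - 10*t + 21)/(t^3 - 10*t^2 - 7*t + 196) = (t - 3)/(t^2 - 3*t - 28)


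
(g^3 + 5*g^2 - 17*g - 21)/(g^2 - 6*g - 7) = (g^2 + 4*g - 21)/(g - 7)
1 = 1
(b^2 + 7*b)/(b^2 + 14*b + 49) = b/(b + 7)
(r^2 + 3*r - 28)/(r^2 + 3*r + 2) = (r^2 + 3*r - 28)/(r^2 + 3*r + 2)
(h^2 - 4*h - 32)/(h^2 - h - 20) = (h - 8)/(h - 5)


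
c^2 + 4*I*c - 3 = (c + I)*(c + 3*I)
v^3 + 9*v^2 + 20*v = v*(v + 4)*(v + 5)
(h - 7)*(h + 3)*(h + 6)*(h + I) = h^4 + 2*h^3 + I*h^3 - 45*h^2 + 2*I*h^2 - 126*h - 45*I*h - 126*I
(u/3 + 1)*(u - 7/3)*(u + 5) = u^3/3 + 17*u^2/9 - 11*u/9 - 35/3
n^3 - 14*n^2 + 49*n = n*(n - 7)^2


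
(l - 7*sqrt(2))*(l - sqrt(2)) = l^2 - 8*sqrt(2)*l + 14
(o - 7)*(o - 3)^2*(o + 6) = o^4 - 7*o^3 - 27*o^2 + 243*o - 378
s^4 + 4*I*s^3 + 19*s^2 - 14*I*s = s*(s - 2*I)*(s - I)*(s + 7*I)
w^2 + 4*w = w*(w + 4)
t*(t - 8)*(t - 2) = t^3 - 10*t^2 + 16*t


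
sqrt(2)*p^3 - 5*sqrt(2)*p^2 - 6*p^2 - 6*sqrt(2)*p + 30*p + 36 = (p - 6)*(p - 3*sqrt(2))*(sqrt(2)*p + sqrt(2))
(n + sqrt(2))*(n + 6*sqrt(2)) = n^2 + 7*sqrt(2)*n + 12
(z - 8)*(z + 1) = z^2 - 7*z - 8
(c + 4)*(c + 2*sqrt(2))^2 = c^3 + 4*c^2 + 4*sqrt(2)*c^2 + 8*c + 16*sqrt(2)*c + 32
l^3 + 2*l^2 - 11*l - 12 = (l - 3)*(l + 1)*(l + 4)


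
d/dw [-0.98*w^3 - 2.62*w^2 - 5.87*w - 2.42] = -2.94*w^2 - 5.24*w - 5.87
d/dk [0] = 0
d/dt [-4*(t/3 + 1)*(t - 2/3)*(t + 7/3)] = -4*t^2 - 112*t/9 - 124/27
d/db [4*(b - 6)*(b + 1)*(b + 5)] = 12*b^2 - 124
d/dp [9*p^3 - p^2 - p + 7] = 27*p^2 - 2*p - 1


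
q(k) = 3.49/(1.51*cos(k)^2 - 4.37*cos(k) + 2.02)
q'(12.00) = 9.72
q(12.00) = -5.89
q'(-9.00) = 0.19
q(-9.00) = 0.48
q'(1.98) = -1.12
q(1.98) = 0.87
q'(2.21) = -0.65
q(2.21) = 0.68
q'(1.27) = -15.74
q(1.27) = 4.07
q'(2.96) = -0.08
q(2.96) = 0.45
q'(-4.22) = -0.91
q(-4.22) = 0.79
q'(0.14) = -0.98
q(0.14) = -4.22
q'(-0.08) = 0.54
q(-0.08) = -4.18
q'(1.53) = -4.35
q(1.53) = 1.89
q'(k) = 3.49*(3.02*sin(k)*cos(k) - 4.37*sin(k))/(1.51*cos(k)^2 - 4.37*cos(k) + 2.02)^2 = (10.5398*cos(k) - 15.2513)*sin(k)/(1.51*cos(k)^2 - 4.37*cos(k) + 2.02)^2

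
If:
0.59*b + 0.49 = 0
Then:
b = -0.83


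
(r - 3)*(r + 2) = r^2 - r - 6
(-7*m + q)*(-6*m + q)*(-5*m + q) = -210*m^3 + 107*m^2*q - 18*m*q^2 + q^3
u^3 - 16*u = u*(u - 4)*(u + 4)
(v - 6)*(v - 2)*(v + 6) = v^3 - 2*v^2 - 36*v + 72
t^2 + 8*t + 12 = (t + 2)*(t + 6)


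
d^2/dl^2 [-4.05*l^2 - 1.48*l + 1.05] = -8.10000000000000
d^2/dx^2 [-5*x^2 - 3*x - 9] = -10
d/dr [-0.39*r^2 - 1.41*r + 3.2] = -0.78*r - 1.41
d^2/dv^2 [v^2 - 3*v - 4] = 2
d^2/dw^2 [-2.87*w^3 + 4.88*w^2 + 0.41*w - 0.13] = 9.76 - 17.22*w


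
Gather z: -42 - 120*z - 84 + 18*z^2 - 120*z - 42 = 18*z^2 - 240*z - 168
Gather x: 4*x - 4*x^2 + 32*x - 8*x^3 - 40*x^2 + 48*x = -8*x^3 - 44*x^2 + 84*x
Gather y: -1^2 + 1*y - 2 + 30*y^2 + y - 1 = 30*y^2 + 2*y - 4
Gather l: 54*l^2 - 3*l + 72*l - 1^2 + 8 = 54*l^2 + 69*l + 7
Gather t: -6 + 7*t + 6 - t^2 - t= -t^2 + 6*t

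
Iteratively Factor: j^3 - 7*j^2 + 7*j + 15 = (j - 3)*(j^2 - 4*j - 5) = (j - 5)*(j - 3)*(j + 1)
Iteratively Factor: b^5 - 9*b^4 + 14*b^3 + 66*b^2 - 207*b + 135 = (b - 3)*(b^4 - 6*b^3 - 4*b^2 + 54*b - 45) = (b - 3)^2*(b^3 - 3*b^2 - 13*b + 15) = (b - 3)^2*(b + 3)*(b^2 - 6*b + 5) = (b - 5)*(b - 3)^2*(b + 3)*(b - 1)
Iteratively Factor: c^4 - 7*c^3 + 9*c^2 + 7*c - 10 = (c - 1)*(c^3 - 6*c^2 + 3*c + 10) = (c - 5)*(c - 1)*(c^2 - c - 2) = (c - 5)*(c - 1)*(c + 1)*(c - 2)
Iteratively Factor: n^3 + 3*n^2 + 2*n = (n + 2)*(n^2 + n) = (n + 1)*(n + 2)*(n)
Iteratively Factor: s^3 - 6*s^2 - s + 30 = (s - 5)*(s^2 - s - 6) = (s - 5)*(s + 2)*(s - 3)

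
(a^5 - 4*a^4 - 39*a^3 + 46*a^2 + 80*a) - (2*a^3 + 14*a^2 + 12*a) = a^5 - 4*a^4 - 41*a^3 + 32*a^2 + 68*a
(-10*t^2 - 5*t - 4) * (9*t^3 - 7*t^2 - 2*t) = -90*t^5 + 25*t^4 + 19*t^3 + 38*t^2 + 8*t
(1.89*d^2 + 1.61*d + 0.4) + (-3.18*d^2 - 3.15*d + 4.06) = -1.29*d^2 - 1.54*d + 4.46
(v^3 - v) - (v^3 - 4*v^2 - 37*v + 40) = 4*v^2 + 36*v - 40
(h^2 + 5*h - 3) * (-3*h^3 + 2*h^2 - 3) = -3*h^5 - 13*h^4 + 19*h^3 - 9*h^2 - 15*h + 9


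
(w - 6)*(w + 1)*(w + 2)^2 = w^4 - w^3 - 22*w^2 - 44*w - 24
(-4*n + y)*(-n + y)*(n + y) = 4*n^3 - n^2*y - 4*n*y^2 + y^3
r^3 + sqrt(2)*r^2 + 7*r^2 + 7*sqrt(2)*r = r*(r + 7)*(r + sqrt(2))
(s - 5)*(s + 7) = s^2 + 2*s - 35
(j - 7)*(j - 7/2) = j^2 - 21*j/2 + 49/2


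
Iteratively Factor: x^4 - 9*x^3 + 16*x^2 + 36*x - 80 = (x - 4)*(x^3 - 5*x^2 - 4*x + 20) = (x - 4)*(x - 2)*(x^2 - 3*x - 10) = (x - 4)*(x - 2)*(x + 2)*(x - 5)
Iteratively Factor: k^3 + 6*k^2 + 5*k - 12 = (k + 4)*(k^2 + 2*k - 3) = (k + 3)*(k + 4)*(k - 1)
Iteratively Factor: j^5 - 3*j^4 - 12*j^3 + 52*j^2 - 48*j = (j)*(j^4 - 3*j^3 - 12*j^2 + 52*j - 48) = j*(j - 2)*(j^3 - j^2 - 14*j + 24) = j*(j - 2)^2*(j^2 + j - 12) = j*(j - 2)^2*(j + 4)*(j - 3)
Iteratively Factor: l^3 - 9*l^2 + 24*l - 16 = (l - 1)*(l^2 - 8*l + 16) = (l - 4)*(l - 1)*(l - 4)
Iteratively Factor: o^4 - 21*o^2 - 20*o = (o - 5)*(o^3 + 5*o^2 + 4*o) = o*(o - 5)*(o^2 + 5*o + 4) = o*(o - 5)*(o + 4)*(o + 1)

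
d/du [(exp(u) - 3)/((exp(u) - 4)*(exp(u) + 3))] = (-exp(2*u) + 6*exp(u) - 15)*exp(u)/(exp(4*u) - 2*exp(3*u) - 23*exp(2*u) + 24*exp(u) + 144)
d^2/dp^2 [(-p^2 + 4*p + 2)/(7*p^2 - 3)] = 2*(196*p^3 + 231*p^2 + 252*p + 33)/(343*p^6 - 441*p^4 + 189*p^2 - 27)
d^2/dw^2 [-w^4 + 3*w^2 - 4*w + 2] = 6 - 12*w^2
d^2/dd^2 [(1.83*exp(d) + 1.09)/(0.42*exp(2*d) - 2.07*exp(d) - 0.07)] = (0.322812*exp(4*d) + 2.360106*exp(3*d) - 2.520126*exp(2*d) + 4.533558*exp(d) - 0.148974)*exp(d)/(0.074088*exp(6*d) - 1.095444*exp(5*d) + 5.36193*exp(4*d) - 8.504595*exp(3*d) - 0.893655*exp(2*d) - 0.030429*exp(d) - 0.000343)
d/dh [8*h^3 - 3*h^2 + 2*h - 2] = 24*h^2 - 6*h + 2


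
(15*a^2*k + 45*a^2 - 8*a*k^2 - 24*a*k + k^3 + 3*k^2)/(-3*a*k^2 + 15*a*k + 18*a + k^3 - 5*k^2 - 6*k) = (-5*a*k - 15*a + k^2 + 3*k)/(k^2 - 5*k - 6)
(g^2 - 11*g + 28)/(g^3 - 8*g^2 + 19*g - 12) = (g - 7)/(g^2 - 4*g + 3)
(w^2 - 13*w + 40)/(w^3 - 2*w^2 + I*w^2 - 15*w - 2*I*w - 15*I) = (w - 8)/(w^2 + w*(3 + I) + 3*I)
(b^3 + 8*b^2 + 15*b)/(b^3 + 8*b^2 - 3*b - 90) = b*(b + 3)/(b^2 + 3*b - 18)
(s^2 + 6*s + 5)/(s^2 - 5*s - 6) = (s + 5)/(s - 6)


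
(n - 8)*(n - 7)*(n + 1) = n^3 - 14*n^2 + 41*n + 56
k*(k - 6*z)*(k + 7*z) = k^3 + k^2*z - 42*k*z^2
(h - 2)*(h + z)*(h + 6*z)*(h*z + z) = h^4*z + 7*h^3*z^2 - h^3*z + 6*h^2*z^3 - 7*h^2*z^2 - 2*h^2*z - 6*h*z^3 - 14*h*z^2 - 12*z^3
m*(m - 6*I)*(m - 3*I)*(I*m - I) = I*m^4 + 9*m^3 - I*m^3 - 9*m^2 - 18*I*m^2 + 18*I*m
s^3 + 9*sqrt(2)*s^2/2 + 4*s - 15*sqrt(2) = (s - sqrt(2))*(s + 5*sqrt(2)/2)*(s + 3*sqrt(2))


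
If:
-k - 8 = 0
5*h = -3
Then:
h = -3/5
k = -8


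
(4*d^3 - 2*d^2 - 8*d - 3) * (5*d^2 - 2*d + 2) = 20*d^5 - 18*d^4 - 28*d^3 - 3*d^2 - 10*d - 6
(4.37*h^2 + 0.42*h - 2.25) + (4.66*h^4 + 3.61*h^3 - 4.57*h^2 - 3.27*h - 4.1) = 4.66*h^4 + 3.61*h^3 - 0.2*h^2 - 2.85*h - 6.35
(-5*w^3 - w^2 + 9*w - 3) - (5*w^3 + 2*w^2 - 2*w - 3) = -10*w^3 - 3*w^2 + 11*w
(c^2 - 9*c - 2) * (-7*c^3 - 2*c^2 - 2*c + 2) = -7*c^5 + 61*c^4 + 30*c^3 + 24*c^2 - 14*c - 4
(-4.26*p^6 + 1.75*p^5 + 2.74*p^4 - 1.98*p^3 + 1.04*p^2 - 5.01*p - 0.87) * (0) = 0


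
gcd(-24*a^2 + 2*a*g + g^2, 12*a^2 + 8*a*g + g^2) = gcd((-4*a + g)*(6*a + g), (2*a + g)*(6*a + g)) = 6*a + g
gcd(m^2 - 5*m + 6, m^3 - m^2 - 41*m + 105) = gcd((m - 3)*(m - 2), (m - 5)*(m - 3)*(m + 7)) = m - 3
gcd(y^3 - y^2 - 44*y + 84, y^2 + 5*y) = 1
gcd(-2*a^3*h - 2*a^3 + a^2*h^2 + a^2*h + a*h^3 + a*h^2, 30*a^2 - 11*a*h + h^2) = 1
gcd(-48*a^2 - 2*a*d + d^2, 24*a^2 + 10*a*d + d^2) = 6*a + d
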